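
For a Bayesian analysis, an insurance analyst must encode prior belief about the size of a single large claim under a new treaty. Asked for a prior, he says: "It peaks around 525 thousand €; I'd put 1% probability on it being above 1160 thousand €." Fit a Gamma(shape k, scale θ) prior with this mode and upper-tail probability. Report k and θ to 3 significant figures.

k ≈ 8.66, θ ≈ 68.5

Gamma(k,θ) with k>1 has mode (k−1)θ, so θ = 525/(k−1).
Need P(X < 1160) = 0.99 with θ tied to k this way. Start at k = 2, θ = 525: P(X<1160) ≈ 0.648.
Too low — raise k to concentrate. Iterating converges to k ≈ 8.66.
Then θ = 525/(8.66−1) ≈ 68.5.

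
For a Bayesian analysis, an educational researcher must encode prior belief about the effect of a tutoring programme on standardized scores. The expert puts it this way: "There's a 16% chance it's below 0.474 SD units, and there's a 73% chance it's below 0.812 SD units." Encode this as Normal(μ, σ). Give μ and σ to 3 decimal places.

μ = 0.683, σ = 0.210

The p-quantile of Normal(μ,σ) is μ + z_p·σ, with z_{0.16} = -0.9945 and z_{0.73} = 0.6128.
Eliminate σ: μ = (z₂·x₁ − z₁·x₂)/(z₂ − z₁) = (0.6128·0.474 − (-0.9945)·0.812)/1.607 = 0.683.
Then σ = (x₂ − x₁)/(z₂ − z₁) = (0.812 − 0.474)/1.607 = 0.210.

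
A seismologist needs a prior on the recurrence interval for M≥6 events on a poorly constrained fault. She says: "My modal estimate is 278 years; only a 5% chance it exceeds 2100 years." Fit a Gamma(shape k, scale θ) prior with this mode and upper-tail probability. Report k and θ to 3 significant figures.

k ≈ 1.52, θ ≈ 532

Gamma(k,θ) with k>1 has mode (k−1)θ, so θ = 278/(k−1).
Need P(X < 2100) = 0.95 with θ tied to k this way. Start at k = 2, θ = 278: P(X<2100) ≈ 0.996.
Too high — lower k to spread out. Iterating converges to k ≈ 1.52.
Then θ = 278/(1.52−1) ≈ 532.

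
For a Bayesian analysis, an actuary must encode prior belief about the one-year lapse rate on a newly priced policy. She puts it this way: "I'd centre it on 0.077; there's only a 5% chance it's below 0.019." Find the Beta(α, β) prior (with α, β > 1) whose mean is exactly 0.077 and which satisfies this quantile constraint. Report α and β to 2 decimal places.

With mean 0.077 fixed, write α = 0.077s, β = 0.923s where s = α+β.
Need P(θ < 0.019) = 0.05 under Beta(0.077s, 0.923s). Normal approximation: (q−m)/√(m(1−m)/s) ≈ z_{0.05} = -1.64, so s ≈ 0.077·0.923·(-1.64)²/(0.019−0.077)² = 57.2.
At s = 57.2: P(θ<0.019) ≈ 0.012. Adjusting to match 0.05 gives s ≈ 33.39.
So α = 0.077·33.39 ≈ 2.57, β = 0.923·33.39 ≈ 30.82.

α ≈ 2.57, β ≈ 30.82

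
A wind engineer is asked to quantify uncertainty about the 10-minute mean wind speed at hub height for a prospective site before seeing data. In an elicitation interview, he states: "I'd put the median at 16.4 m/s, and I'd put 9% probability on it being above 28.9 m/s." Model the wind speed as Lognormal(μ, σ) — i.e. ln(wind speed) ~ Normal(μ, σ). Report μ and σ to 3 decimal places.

If T ~ Lognormal(μ,σ) then ln T ~ Normal(μ,σ), so the p-quantile of ln T is μ + z_p·σ.
ln(16.4) = 2.797 and ln(28.9) = 3.364; z_{0.5} = 0, z_{0.91} = 1.341.
σ = (3.364 − 2.797)/(1.341 − (0)) = 0.423.
μ = 2.797 − (0)·0.423 = 2.797.

μ ≈ 2.797, σ ≈ 0.423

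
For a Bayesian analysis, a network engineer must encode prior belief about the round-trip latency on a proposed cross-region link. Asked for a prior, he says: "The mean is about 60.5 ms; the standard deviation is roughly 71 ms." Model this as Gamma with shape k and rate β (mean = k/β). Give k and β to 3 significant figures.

For Gamma(k, rate β): mean = k/β, variance = k/β², so CV = 1/√k.
CV = SD/mean = 71/60.5 = 1.174, hence k = 1/CV² = 0.726.
Then β = k/mean = 0.726/60.5 = 0.012.

k ≈ 0.726, β ≈ 0.012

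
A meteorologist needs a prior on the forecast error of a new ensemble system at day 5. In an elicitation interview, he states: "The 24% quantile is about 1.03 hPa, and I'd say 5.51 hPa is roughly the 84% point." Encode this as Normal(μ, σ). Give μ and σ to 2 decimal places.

For Normal(μ,σ), the p-quantile is μ + z_p·σ. Here z_{0.24} = -0.7063, z_{0.84} = 0.9945.
So 1.03 = μ − 0.7063σ and 5.51 = μ + 0.9945σ.
Subtracting: σ = (5.51 − 1.03)/(0.9945 − (-0.7063)) = 2.63.
Then μ = 1.03 − (-0.7063)·2.63 = 2.89.

μ = 2.89, σ = 2.63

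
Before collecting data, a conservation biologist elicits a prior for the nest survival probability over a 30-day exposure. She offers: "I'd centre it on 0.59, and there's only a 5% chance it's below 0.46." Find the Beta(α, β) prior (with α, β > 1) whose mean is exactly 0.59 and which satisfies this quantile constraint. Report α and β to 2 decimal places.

With mean 0.59 fixed, write α = 0.59s, β = 0.41s where s = α+β.
Need P(θ < 0.46) = 0.05 under Beta(0.59s, 0.41s). Normal approximation: (q−m)/√(m(1−m)/s) ≈ z_{0.05} = -1.64, so s ≈ 0.59·0.41·(-1.64)²/(0.46−0.59)² = 38.7.
At s = 38.7: P(θ<0.46) ≈ 0.052. Adjusting to match 0.05 gives s ≈ 39.43.
So α = 0.59·39.43 ≈ 23.27, β = 0.41·39.43 ≈ 16.17.

α ≈ 23.27, β ≈ 16.17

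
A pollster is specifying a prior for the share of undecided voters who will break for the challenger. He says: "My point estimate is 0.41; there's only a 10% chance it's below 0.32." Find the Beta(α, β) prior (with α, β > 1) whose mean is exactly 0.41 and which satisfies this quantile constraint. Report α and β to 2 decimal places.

With mean 0.41 fixed, write α = 0.41s, β = 0.59s where s = α+β.
Need P(θ < 0.32) = 0.1 under Beta(0.41s, 0.59s). Normal approximation: (q−m)/√(m(1−m)/s) ≈ z_{0.1} = -1.28, so s ≈ 0.41·0.59·(-1.28)²/(0.32−0.41)² = 49.0.
At s = 49.0: P(θ<0.32) ≈ 0.097. Adjusting to match 0.1 gives s ≈ 47.78.
So α = 0.41·47.78 ≈ 19.59, β = 0.59·47.78 ≈ 28.19.

α ≈ 19.59, β ≈ 28.19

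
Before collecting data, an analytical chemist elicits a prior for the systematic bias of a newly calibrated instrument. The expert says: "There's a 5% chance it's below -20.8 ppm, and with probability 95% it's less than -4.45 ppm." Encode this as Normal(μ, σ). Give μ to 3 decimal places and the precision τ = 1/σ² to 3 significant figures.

μ = -12.625, τ = 0.0405

The p-quantile of Normal(μ,σ) is μ + z_p·σ, with z_{0.05} = -1.645 and z_{0.95} = 1.645.
Eliminate σ: μ = (z₂·x₁ − z₁·x₂)/(z₂ − z₁) = (1.645·-20.8 − (-1.645)·-4.45)/3.29 = -12.625.
Then σ = (x₂ − x₁)/(z₂ − z₁) = (-4.45 − -20.8)/3.29 = 4.970.
Precision τ = 1/σ² = 1/4.97² = 0.0405.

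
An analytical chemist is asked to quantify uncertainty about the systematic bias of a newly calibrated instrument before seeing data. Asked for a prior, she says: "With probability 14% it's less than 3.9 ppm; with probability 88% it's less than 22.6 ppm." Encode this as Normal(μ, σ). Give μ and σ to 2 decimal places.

μ = 12.86, σ = 8.29

For Normal(μ,σ), the p-quantile is μ + z_p·σ. Here z_{0.14} = -1.08, z_{0.88} = 1.175.
So 3.9 = μ − 1.08σ and 22.6 = μ + 1.175σ.
Subtracting: σ = (22.6 − 3.9)/(1.175 − (-1.08)) = 8.29.
Then μ = 3.9 − (-1.08)·8.29 = 12.86.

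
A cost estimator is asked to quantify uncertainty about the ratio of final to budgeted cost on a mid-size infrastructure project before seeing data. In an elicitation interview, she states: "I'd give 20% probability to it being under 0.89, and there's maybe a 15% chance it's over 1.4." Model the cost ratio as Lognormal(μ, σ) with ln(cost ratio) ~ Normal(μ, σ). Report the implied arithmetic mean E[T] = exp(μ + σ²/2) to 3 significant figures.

E[T] ≈ 1.12

If T ~ Lognormal(μ,σ) then ln T ~ Normal(μ,σ), so the p-quantile of ln T is μ + z_p·σ.
ln(0.89) = -0.1165 and ln(1.4) = 0.3365; z_{0.2} = -0.8416, z_{0.85} = 1.036.
σ = (0.3365 − -0.1165)/(1.036 − (-0.8416)) = 0.241.
μ = -0.1165 − (-0.8416)·0.241 = 0.086.
E[T] = exp(μ + σ²/2) = exp(0.086 + 0.0291) = 1.12.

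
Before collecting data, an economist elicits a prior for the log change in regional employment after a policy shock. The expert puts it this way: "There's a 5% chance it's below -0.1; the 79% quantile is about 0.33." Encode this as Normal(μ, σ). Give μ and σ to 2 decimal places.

μ = 0.19, σ = 0.18

For Normal(μ,σ), the p-quantile is μ + z_p·σ. Here z_{0.05} = -1.645, z_{0.79} = 0.8064.
So -0.1 = μ − 1.645σ and 0.33 = μ + 0.8064σ.
Subtracting: σ = (0.33 − -0.1)/(0.8064 − (-1.645)) = 0.18.
Then μ = -0.1 − (-1.645)·0.18 = 0.19.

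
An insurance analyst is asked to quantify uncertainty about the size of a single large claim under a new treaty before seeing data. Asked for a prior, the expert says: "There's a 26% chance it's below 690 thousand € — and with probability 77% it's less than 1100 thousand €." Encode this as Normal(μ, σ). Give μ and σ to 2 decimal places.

The p-quantile of Normal(μ,σ) is μ + z_p·σ, with z_{0.26} = -0.6433 and z_{0.77} = 0.7388.
Eliminate σ: μ = (z₂·x₁ − z₁·x₂)/(z₂ − z₁) = (0.7388·690 − (-0.6433)·1100)/1.382 = 880.84.
Then σ = (x₂ − x₁)/(z₂ − z₁) = (1100 − 690)/1.382 = 296.63.

μ = 880.84, σ = 296.63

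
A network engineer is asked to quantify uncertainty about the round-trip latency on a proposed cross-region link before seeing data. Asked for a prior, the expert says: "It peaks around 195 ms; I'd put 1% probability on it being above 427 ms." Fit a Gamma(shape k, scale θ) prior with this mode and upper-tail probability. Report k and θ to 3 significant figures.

Gamma(k,θ) with k>1 has mode (k−1)θ, so θ = 195/(k−1).
Need P(X < 427) = 0.99 with θ tied to k this way. Start at k = 2, θ = 195: P(X<427) ≈ 0.643.
Too low — raise k to concentrate. Iterating converges to k ≈ 8.86.
Then θ = 195/(8.86−1) ≈ 24.8.

k ≈ 8.86, θ ≈ 24.8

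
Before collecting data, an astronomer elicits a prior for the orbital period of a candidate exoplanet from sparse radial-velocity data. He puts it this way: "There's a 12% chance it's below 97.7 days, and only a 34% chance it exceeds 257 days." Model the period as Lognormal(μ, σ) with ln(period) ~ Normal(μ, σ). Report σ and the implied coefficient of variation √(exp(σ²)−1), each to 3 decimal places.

If T ~ Lognormal(μ,σ) then ln T ~ Normal(μ,σ), so the p-quantile of ln T is μ + z_p·σ.
ln(97.7) = 4.582 and ln(257) = 5.549; z_{0.12} = -1.175, z_{0.66} = 0.4125.
σ = (5.549 − 4.582)/(0.4125 − (-1.175)) = 0.609.
μ = 4.582 − (-1.175)·0.609 = 5.298.
CV = √(exp(σ²)−1) = √(exp(0.3712)−1) = 0.670.

σ ≈ 0.609, CV ≈ 0.670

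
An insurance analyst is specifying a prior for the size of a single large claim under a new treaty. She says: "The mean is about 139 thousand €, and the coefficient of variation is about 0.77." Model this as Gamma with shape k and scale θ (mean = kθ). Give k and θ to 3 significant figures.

For Gamma(k, scale θ): mean = kθ, variance = kθ², so CV = 1/√k.
CV = 0.77, hence k = 1/CV² = 1.69.
Then θ = mean/k = 139/1.69 = 82.4.

k ≈ 1.69, θ ≈ 82.4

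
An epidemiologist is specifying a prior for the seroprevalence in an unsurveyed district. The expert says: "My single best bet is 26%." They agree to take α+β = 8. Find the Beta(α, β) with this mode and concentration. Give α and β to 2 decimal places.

For α,β > 1 the Beta mode is (α−1)/(α+β−2). With α+β = 8, the mode is (α−1)/6.
Set (α−1)/6 = 0.26 → α = 1 + 0.26·6 = 2.56.
β = 8 − α = 5.44.

α = 2.56, β = 5.44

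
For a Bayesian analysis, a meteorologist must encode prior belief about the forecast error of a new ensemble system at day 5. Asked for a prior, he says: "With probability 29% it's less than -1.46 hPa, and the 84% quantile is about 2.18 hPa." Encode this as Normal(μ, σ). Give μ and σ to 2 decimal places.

The p-quantile of Normal(μ,σ) is μ + z_p·σ, with z_{0.29} = -0.5534 and z_{0.84} = 0.9945.
Eliminate σ: μ = (z₂·x₁ − z₁·x₂)/(z₂ − z₁) = (0.9945·-1.46 − (-0.5534)·2.18)/1.548 = -0.16.
Then σ = (x₂ − x₁)/(z₂ − z₁) = (2.18 − -1.46)/1.548 = 2.35.

μ = -0.16, σ = 2.35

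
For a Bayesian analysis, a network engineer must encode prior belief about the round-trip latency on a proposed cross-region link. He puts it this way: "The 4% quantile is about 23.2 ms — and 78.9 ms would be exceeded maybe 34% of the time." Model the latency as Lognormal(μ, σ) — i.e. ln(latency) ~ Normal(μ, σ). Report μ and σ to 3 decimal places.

If T ~ Lognormal(μ,σ) then ln T ~ Normal(μ,σ), so the p-quantile of ln T is μ + z_p·σ.
ln(23.2) = 3.144 and ln(78.9) = 4.368; z_{0.04} = -1.751, z_{0.66} = 0.4125.
σ = (4.368 − 3.144)/(0.4125 − (-1.751)) = 0.566.
μ = 3.144 − (-1.751)·0.566 = 4.135.

μ ≈ 4.135, σ ≈ 0.566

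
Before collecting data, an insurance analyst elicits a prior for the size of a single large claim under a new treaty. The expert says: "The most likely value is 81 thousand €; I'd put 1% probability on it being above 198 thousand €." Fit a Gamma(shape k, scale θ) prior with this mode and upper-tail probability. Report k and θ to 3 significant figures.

k ≈ 6.9, θ ≈ 13.7

Gamma(k,θ) with k>1 has mode (k−1)θ, so θ = 81/(k−1).
Need P(X < 198) = 0.99 with θ tied to k this way. Start at k = 2, θ = 81: P(X<198) ≈ 0.701.
Too low — raise k to concentrate. Iterating converges to k ≈ 6.9.
Then θ = 81/(6.9−1) ≈ 13.7.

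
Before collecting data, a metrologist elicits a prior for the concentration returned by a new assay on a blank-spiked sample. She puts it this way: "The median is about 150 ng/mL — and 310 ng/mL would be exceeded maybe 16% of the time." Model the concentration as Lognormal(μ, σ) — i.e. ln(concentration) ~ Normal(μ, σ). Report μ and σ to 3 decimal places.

μ ≈ 5.011, σ ≈ 0.730

If T ~ Lognormal(μ,σ) then ln T ~ Normal(μ,σ), so the p-quantile of ln T is μ + z_p·σ.
ln(150) = 5.011 and ln(310) = 5.737; z_{0.5} = 0, z_{0.84} = 0.9945.
σ = (5.737 − 5.011)/(0.9945 − (0)) = 0.730.
μ = 5.011 − (0)·0.730 = 5.011.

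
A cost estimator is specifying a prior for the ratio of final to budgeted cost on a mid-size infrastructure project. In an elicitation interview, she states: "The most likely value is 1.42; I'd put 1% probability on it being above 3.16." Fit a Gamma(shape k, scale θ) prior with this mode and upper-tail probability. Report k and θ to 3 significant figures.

k ≈ 8.52, θ ≈ 0.189

Gamma(k,θ) with k>1 has mode (k−1)θ, so θ = 1.42/(k−1).
Need P(X < 3.16) = 0.99 with θ tied to k this way. Start at k = 2, θ = 1.42: P(X<3.16) ≈ 0.652.
Too low — raise k to concentrate. Iterating converges to k ≈ 8.52.
Then θ = 1.42/(8.52−1) ≈ 0.189.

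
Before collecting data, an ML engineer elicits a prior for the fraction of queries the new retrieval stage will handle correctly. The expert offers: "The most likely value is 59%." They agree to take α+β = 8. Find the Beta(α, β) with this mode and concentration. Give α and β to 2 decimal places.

α = 4.54, β = 3.46

For α,β > 1 the Beta mode is (α−1)/(α+β−2). With α+β = 8, the mode is (α−1)/6.
Set (α−1)/6 = 0.59 → α = 1 + 0.59·6 = 4.54.
β = 8 − α = 3.46.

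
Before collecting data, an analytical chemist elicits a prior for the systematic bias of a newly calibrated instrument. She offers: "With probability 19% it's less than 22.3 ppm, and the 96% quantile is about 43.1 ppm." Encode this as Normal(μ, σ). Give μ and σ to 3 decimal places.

The p-quantile of Normal(μ,σ) is μ + z_p·σ, with z_{0.19} = -0.8779 and z_{0.96} = 1.751.
Eliminate σ: μ = (z₂·x₁ − z₁·x₂)/(z₂ − z₁) = (1.751·22.3 − (-0.8779)·43.1)/2.629 = 29.247.
Then σ = (x₂ − x₁)/(z₂ − z₁) = (43.1 − 22.3)/2.629 = 7.913.

μ = 29.247, σ = 7.913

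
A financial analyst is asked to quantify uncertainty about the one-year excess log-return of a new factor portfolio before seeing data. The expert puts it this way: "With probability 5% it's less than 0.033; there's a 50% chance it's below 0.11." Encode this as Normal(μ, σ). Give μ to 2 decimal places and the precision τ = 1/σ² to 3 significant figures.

μ = 0.11, τ = 456

For Normal(μ,σ), the p-quantile is μ + z_p·σ. Here z_{0.05} = -1.645, z_{0.5} = 0.
So 0.033 = μ − 1.645σ and 0.11 = μ + 0σ.
Subtracting: σ = (0.11 − 0.033)/(0 − (-1.645)) = 0.05.
Then μ = 0.033 − (-1.645)·0.05 = 0.11.
Precision τ = 1/σ² = 1/0.04681² = 456.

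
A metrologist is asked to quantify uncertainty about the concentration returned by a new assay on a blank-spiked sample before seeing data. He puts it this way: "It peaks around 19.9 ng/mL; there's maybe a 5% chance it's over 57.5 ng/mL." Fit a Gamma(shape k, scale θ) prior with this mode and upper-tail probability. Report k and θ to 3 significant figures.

k ≈ 3.37, θ ≈ 8.41

Gamma(k,θ) with k>1 has mode (k−1)θ, so θ = 19.9/(k−1).
Need P(X < 57.5) = 0.95 with θ tied to k this way. Start at k = 2, θ = 19.9: P(X<57.5) ≈ 0.784.
Too low — raise k to concentrate. Iterating converges to k ≈ 3.37.
Then θ = 19.9/(3.37−1) ≈ 8.41.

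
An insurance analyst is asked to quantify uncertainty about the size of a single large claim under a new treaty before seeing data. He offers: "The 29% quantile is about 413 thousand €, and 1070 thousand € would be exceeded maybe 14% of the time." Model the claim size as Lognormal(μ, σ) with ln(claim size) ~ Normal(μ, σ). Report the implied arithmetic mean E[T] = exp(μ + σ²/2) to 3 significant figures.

If T ~ Lognormal(μ,σ) then ln T ~ Normal(μ,σ), so the p-quantile of ln T is μ + z_p·σ.
ln(413) = 6.023 and ln(1070) = 6.975; z_{0.29} = -0.5534, z_{0.86} = 1.08.
σ = (6.975 − 6.023)/(1.08 − (-0.5534)) = 0.583.
μ = 6.023 − (-0.5534)·0.583 = 6.346.
E[T] = exp(μ + σ²/2) = exp(6.346 + 0.1698) = 676 thousand €.

E[T] ≈ 676 thousand €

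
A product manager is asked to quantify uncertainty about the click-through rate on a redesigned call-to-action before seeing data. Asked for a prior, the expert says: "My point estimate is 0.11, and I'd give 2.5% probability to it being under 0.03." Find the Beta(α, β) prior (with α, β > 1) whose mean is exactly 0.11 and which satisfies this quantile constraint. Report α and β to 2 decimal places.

With mean 0.11 fixed, write α = 0.11s, β = 0.89s where s = α+β.
Need P(θ < 0.03) = 0.025 under Beta(0.11s, 0.89s). Normal approximation: (q−m)/√(m(1−m)/s) ≈ z_{0.025} = -1.96, so s ≈ 0.11·0.89·(-1.96)²/(0.03−0.11)² = 58.8.
At s = 58.8: P(θ<0.03) ≈ 0.004. Adjusting to match 0.025 gives s ≈ 34.10.
So α = 0.11·34.10 ≈ 3.75, β = 0.89·34.10 ≈ 30.35.

α ≈ 3.75, β ≈ 30.35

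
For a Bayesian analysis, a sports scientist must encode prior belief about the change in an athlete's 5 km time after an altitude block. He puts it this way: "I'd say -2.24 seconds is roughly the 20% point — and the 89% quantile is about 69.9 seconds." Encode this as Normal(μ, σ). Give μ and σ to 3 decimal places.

μ = 27.117, σ = 34.881

The p-quantile of Normal(μ,σ) is μ + z_p·σ, with z_{0.2} = -0.8416 and z_{0.89} = 1.227.
Eliminate σ: μ = (z₂·x₁ − z₁·x₂)/(z₂ − z₁) = (1.227·-2.24 − (-0.8416)·69.9)/2.068 = 27.117.
Then σ = (x₂ − x₁)/(z₂ − z₁) = (69.9 − -2.24)/2.068 = 34.881.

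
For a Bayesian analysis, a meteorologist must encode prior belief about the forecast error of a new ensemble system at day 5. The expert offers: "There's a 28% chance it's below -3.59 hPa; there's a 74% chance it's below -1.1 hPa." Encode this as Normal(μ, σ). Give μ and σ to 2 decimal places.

For Normal(μ,σ), the p-quantile is μ + z_p·σ. Here z_{0.28} = -0.5828, z_{0.74} = 0.6433.
So -3.59 = μ − 0.5828σ and -1.1 = μ + 0.6433σ.
Subtracting: σ = (-1.1 − -3.59)/(0.6433 − (-0.5828)) = 2.03.
Then μ = -3.59 − (-0.5828)·2.03 = -2.41.

μ = -2.41, σ = 2.03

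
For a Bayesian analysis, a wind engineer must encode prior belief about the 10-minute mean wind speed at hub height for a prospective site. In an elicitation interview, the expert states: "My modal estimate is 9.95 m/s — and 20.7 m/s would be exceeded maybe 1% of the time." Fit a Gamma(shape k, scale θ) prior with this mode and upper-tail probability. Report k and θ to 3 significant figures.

Gamma(k,θ) with k>1 has mode (k−1)θ, so θ = 9.95/(k−1).
Need P(X < 20.7) = 0.99 with θ tied to k this way. Start at k = 2, θ = 9.95: P(X<20.7) ≈ 0.615.
Too low — raise k to concentrate. Iterating converges to k ≈ 10.1.
Then θ = 9.95/(10.1−1) ≈ 1.1.

k ≈ 10.1, θ ≈ 1.1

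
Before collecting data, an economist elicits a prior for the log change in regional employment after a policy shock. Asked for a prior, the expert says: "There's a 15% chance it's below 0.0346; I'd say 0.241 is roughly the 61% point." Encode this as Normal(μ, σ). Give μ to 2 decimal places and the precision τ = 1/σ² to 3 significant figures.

For Normal(μ,σ), the p-quantile is μ + z_p·σ. Here z_{0.15} = -1.036, z_{0.61} = 0.2793.
So 0.0346 = μ − 1.036σ and 0.241 = μ + 0.2793σ.
Subtracting: σ = (0.241 − 0.0346)/(0.2793 − (-1.036)) = 0.16.
Then μ = 0.0346 − (-1.036)·0.16 = 0.20.
Precision τ = 1/σ² = 1/0.1569² = 40.6.

μ = 0.20, τ = 40.6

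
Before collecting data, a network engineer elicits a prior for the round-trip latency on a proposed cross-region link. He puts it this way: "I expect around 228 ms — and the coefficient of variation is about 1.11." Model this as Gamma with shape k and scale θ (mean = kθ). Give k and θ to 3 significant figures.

k ≈ 0.812, θ ≈ 281

For Gamma(k, scale θ): mean = kθ, variance = kθ², so CV = 1/√k.
CV = 1.11, hence k = 1/CV² = 0.812.
Then θ = mean/k = 228/0.812 = 281.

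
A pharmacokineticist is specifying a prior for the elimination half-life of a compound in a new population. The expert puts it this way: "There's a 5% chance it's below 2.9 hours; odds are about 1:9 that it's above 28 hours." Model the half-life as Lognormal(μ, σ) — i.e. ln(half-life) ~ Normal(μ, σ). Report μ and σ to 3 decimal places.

If T ~ Lognormal(μ,σ) then ln T ~ Normal(μ,σ), so the p-quantile of ln T is μ + z_p·σ.
ln(2.9) = 1.065 and ln(28) = 3.332; z_{0.05} = -1.645, z_{0.9} = 1.282.
σ = (3.332 − 1.065)/(1.282 − (-1.645)) = 0.775.
μ = 1.065 − (-1.645)·0.775 = 2.339.

μ ≈ 2.339, σ ≈ 0.775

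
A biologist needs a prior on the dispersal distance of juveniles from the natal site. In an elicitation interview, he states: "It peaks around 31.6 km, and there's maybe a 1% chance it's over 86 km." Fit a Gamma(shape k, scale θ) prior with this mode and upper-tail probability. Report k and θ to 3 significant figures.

Gamma(k,θ) with k>1 has mode (k−1)θ, so θ = 31.6/(k−1).
Need P(X < 86) = 0.99 with θ tied to k this way. Start at k = 2, θ = 31.6: P(X<86) ≈ 0.755.
Too low — raise k to concentrate. Iterating converges to k ≈ 5.59.
Then θ = 31.6/(5.59−1) ≈ 6.88.

k ≈ 5.59, θ ≈ 6.88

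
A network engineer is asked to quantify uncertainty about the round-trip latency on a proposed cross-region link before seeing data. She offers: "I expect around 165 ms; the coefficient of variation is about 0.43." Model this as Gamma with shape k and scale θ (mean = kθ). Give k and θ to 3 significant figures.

k ≈ 5.41, θ ≈ 30.5

For Gamma(k, scale θ): mean = kθ, variance = kθ², so CV = 1/√k.
CV = 0.43, hence k = 1/CV² = 5.41.
Then θ = mean/k = 165/5.41 = 30.5.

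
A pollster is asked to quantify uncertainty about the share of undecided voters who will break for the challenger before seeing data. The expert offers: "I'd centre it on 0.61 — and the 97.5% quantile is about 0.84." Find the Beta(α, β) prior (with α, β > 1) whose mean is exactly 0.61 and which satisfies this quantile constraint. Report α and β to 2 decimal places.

α ≈ 8.31, β ≈ 5.31

With mean 0.61 fixed, write α = 0.61s, β = 0.39s where s = α+β.
Need P(θ < 0.84) = 0.975 under Beta(0.61s, 0.39s). Normal approximation: (q−m)/√(m(1−m)/s) ≈ z_{0.975} = 1.96, so s ≈ 0.61·0.39·(1.96)²/(0.84−0.61)² = 17.3.
At s = 17.3: P(θ<0.84) ≈ 0.987. Adjusting to match 0.975 gives s ≈ 13.62.
So α = 0.61·13.62 ≈ 8.31, β = 0.39·13.62 ≈ 5.31.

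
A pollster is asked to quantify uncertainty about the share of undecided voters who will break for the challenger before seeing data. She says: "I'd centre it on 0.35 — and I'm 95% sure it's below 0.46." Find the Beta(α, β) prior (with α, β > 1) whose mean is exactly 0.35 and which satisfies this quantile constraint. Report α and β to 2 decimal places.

With mean 0.35 fixed, write α = 0.35s, β = 0.65s where s = α+β.
Need P(θ < 0.46) = 0.95 under Beta(0.35s, 0.65s). Normal approximation: (q−m)/√(m(1−m)/s) ≈ z_{0.95} = 1.64, so s ≈ 0.35·0.65·(1.64)²/(0.46−0.35)² = 50.9.
At s = 50.9: P(θ<0.46) ≈ 0.946. Adjusting to match 0.95 gives s ≈ 53.05.
So α = 0.35·53.05 ≈ 18.57, β = 0.65·53.05 ≈ 34.48.

α ≈ 18.57, β ≈ 34.48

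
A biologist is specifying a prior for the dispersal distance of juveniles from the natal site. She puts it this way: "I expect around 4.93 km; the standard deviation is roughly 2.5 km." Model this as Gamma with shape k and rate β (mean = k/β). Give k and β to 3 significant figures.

k ≈ 3.89, β ≈ 0.789

For Gamma(k, rate β): mean = k/β, variance = k/β², so CV = 1/√k.
CV = SD/mean = 2.5/4.93 = 0.5071, hence k = 1/CV² = 3.89.
Then β = k/mean = 3.89/4.93 = 0.789.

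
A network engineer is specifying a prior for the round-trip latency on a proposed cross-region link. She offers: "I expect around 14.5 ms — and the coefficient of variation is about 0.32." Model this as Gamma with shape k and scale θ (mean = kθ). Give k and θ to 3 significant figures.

k ≈ 9.77, θ ≈ 1.48

For Gamma(k, scale θ): mean = kθ, variance = kθ², so CV = 1/√k.
CV = 0.32, hence k = 1/CV² = 9.77.
Then θ = mean/k = 14.5/9.77 = 1.48.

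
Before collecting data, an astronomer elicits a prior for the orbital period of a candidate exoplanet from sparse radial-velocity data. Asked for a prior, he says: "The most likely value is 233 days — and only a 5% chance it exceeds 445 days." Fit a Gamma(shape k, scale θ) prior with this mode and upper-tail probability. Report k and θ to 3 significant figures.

Gamma(k,θ) with k>1 has mode (k−1)θ, so θ = 233/(k−1).
Need P(X < 445) = 0.95 with θ tied to k this way. Start at k = 2, θ = 233: P(X<445) ≈ 0.569.
Too low — raise k to concentrate. Iterating converges to k ≈ 7.64.
Then θ = 233/(7.64−1) ≈ 35.1.

k ≈ 7.64, θ ≈ 35.1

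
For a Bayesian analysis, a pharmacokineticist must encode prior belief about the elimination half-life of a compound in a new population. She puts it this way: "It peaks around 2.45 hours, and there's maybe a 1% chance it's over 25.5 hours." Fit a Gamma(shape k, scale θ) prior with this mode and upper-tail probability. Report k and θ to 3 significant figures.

Gamma(k,θ) with k>1 has mode (k−1)θ, so θ = 2.45/(k−1).
Need P(X < 25.5) = 0.99 with θ tied to k this way. Start at k = 2, θ = 2.45: P(X<25.5) ≈ 1.000.
Too high — lower k to spread out. Iterating converges to k ≈ 1.56.
Then θ = 2.45/(1.56−1) ≈ 4.41.

k ≈ 1.56, θ ≈ 4.41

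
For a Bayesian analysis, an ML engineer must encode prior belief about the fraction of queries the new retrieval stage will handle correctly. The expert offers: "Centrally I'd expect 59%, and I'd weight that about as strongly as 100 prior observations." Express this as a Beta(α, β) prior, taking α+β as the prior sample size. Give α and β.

Under the effective-sample-size interpretation, Beta(α, β) has prior mean α/(α+β) and prior sample size α+β.
So α+β = 100 and α/(α+β) = 0.59, giving α = 0.59·100 = 59 and β = 100 − 59 = 41.

α = 59, β = 41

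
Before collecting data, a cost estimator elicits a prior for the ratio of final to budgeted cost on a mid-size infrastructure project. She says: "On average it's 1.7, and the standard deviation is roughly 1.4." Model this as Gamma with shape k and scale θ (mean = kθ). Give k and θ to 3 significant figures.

For Gamma(k, scale θ): mean = kθ, variance = kθ², so CV = 1/√k.
CV = SD/mean = 1.4/1.7 = 0.8235, hence k = 1/CV² = 1.47.
Then θ = mean/k = 1.7/1.47 = 1.15.

k ≈ 1.47, θ ≈ 1.15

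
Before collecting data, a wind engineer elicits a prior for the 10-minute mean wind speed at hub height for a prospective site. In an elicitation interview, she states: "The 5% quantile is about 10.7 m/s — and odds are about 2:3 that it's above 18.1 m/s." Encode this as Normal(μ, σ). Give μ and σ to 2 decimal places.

μ = 17.11, σ = 3.90

For Normal(μ,σ), the p-quantile is μ + z_p·σ. Here z_{0.05} = -1.645, z_{0.6} = 0.2533.
So 10.7 = μ − 1.645σ and 18.1 = μ + 0.2533σ.
Subtracting: σ = (18.1 − 10.7)/(0.2533 − (-1.645)) = 3.90.
Then μ = 10.7 − (-1.645)·3.90 = 17.11.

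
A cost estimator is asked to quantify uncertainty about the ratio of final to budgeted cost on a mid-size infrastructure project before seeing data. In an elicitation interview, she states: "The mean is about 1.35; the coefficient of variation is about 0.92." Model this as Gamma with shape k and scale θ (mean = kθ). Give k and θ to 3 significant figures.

k ≈ 1.18, θ ≈ 1.14

For Gamma(k, scale θ): mean = kθ, variance = kθ², so CV = 1/√k.
CV = 0.92, hence k = 1/CV² = 1.18.
Then θ = mean/k = 1.35/1.18 = 1.14.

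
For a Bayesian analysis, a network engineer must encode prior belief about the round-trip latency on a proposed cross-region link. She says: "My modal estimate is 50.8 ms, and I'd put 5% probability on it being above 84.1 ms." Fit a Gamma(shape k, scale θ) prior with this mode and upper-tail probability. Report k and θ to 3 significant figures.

Gamma(k,θ) with k>1 has mode (k−1)θ, so θ = 50.8/(k−1).
Need P(X < 84.1) = 0.95 with θ tied to k this way. Start at k = 2, θ = 50.8: P(X<84.1) ≈ 0.493.
Too low — raise k to concentrate. Iterating converges to k ≈ 12.
Then θ = 50.8/(12−1) ≈ 4.62.

k ≈ 12, θ ≈ 4.62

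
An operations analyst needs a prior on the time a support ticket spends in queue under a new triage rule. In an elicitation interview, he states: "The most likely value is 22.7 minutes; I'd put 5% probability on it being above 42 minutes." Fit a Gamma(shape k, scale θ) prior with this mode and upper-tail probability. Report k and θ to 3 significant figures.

Gamma(k,θ) with k>1 has mode (k−1)θ, so θ = 22.7/(k−1).
Need P(X < 42) = 0.95 with θ tied to k this way. Start at k = 2, θ = 22.7: P(X<42) ≈ 0.552.
Too low — raise k to concentrate. Iterating converges to k ≈ 8.35.
Then θ = 22.7/(8.35−1) ≈ 3.09.

k ≈ 8.35, θ ≈ 3.09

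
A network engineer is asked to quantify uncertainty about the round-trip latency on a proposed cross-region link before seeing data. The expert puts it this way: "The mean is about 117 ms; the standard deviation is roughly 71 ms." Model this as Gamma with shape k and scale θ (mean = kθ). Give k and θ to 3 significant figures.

k ≈ 2.72, θ ≈ 43.1

For Gamma(k, scale θ): mean = kθ, variance = kθ², so CV = 1/√k.
CV = SD/mean = 71/117 = 0.6068, hence k = 1/CV² = 2.72.
Then θ = mean/k = 117/2.72 = 43.1.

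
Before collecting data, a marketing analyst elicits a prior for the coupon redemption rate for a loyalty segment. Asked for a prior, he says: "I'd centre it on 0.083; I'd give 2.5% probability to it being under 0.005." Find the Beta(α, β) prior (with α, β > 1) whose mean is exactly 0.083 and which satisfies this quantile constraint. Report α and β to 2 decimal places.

α ≈ 1.34, β ≈ 14.79

With mean 0.083 fixed, write α = 0.083s, β = 0.917s where s = α+β.
Need P(θ < 0.005) = 0.025 under Beta(0.083s, 0.917s). Normal approximation: (q−m)/√(m(1−m)/s) ≈ z_{0.025} = -1.96, so s ≈ 0.083·0.917·(-1.96)²/(0.005−0.083)² = 48.1.
At s = 48.1: P(θ<0.005) ≈ 0.000. Adjusting to match 0.025 gives s ≈ 16.13.
So α = 0.083·16.13 ≈ 1.34, β = 0.917·16.13 ≈ 14.79.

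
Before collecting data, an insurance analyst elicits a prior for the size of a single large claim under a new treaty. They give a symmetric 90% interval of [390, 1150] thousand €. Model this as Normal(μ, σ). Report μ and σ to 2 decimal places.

μ = 770.00, σ = 231.02

A symmetric 90% interval runs μ ± z·σ with z = 1.645.
Half-width = 380, so σ = 380/1.645 = 231.02.
μ is the interval midpoint, 770.00.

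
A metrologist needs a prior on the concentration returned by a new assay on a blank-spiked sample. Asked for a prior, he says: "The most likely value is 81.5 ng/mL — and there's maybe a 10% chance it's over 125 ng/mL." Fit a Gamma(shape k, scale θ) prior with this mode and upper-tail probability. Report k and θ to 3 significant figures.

Gamma(k,θ) with k>1 has mode (k−1)θ, so θ = 81.5/(k−1).
Need P(X < 125) = 0.9 with θ tied to k this way. Start at k = 2, θ = 81.5: P(X<125) ≈ 0.453.
Too low — raise k to concentrate. Iterating converges to k ≈ 11.2.
Then θ = 81.5/(11.2−1) ≈ 7.99.

k ≈ 11.2, θ ≈ 7.99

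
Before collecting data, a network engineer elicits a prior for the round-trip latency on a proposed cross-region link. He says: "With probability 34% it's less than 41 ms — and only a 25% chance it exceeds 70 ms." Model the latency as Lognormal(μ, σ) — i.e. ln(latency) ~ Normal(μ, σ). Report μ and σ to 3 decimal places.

μ ≈ 3.917, σ ≈ 0.492

If T ~ Lognormal(μ,σ) then ln T ~ Normal(μ,σ), so the p-quantile of ln T is μ + z_p·σ.
ln(41) = 3.714 and ln(70) = 4.248; z_{0.34} = -0.4125, z_{0.75} = 0.6745.
σ = (4.248 − 3.714)/(0.6745 − (-0.4125)) = 0.492.
μ = 3.714 − (-0.4125)·0.492 = 3.917.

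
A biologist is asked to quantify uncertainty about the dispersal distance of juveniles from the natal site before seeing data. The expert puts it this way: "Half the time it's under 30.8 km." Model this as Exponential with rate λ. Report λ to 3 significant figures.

λ ≈ 0.0225

Exponential median = ln 2 / λ, so λ = ln 2 / 30.8 = 0.0225.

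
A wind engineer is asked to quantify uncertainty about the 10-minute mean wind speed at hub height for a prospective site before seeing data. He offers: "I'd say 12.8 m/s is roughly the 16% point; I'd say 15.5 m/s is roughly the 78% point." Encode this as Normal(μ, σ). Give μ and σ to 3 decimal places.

μ = 14.320, σ = 1.528

For Normal(μ,σ), the p-quantile is μ + z_p·σ. Here z_{0.16} = -0.9945, z_{0.78} = 0.7722.
So 12.8 = μ − 0.9945σ and 15.5 = μ + 0.7722σ.
Subtracting: σ = (15.5 − 12.8)/(0.7722 − (-0.9945)) = 1.528.
Then μ = 12.8 − (-0.9945)·1.528 = 14.320.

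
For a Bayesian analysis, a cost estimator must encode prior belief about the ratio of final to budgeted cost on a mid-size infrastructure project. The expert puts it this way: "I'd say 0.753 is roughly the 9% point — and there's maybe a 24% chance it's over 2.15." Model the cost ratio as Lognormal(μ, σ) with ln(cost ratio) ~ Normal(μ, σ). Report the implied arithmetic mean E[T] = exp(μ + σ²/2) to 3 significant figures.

If T ~ Lognormal(μ,σ) then ln T ~ Normal(μ,σ), so the p-quantile of ln T is μ + z_p·σ.
ln(0.753) = -0.2837 and ln(2.15) = 0.7655; z_{0.09} = -1.341, z_{0.76} = 0.7063.
σ = (0.7655 − -0.2837)/(0.7063 − (-1.341)) = 0.513.
μ = -0.2837 − (-1.341)·0.513 = 0.403.
E[T] = exp(μ + σ²/2) = exp(0.403 + 0.1313) = 1.71.

E[T] ≈ 1.71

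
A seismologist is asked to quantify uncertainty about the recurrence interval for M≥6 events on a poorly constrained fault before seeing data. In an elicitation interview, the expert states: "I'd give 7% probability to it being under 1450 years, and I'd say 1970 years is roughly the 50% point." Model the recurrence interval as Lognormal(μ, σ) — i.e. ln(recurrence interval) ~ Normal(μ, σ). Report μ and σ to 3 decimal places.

If T ~ Lognormal(μ,σ) then ln T ~ Normal(μ,σ), so the p-quantile of ln T is μ + z_p·σ.
ln(1450) = 7.279 and ln(1970) = 7.586; z_{0.07} = -1.476, z_{0.5} = 0.
σ = (7.586 − 7.279)/(0 − (-1.476)) = 0.208.
μ = 7.279 − (-1.476)·0.208 = 7.586.

μ ≈ 7.586, σ ≈ 0.208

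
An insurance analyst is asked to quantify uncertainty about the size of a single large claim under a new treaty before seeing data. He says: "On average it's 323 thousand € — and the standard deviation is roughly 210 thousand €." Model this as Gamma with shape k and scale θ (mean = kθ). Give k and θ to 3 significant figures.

For Gamma(k, scale θ): mean = kθ, variance = kθ², so CV = 1/√k.
CV = SD/mean = 210/323 = 0.6502, hence k = 1/CV² = 2.37.
Then θ = mean/k = 323/2.37 = 137.

k ≈ 2.37, θ ≈ 137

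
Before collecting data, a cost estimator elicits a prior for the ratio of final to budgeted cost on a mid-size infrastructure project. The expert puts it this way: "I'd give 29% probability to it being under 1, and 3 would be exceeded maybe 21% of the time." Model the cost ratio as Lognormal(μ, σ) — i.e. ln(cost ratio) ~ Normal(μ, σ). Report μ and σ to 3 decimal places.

μ ≈ 0.447, σ ≈ 0.808

If T ~ Lognormal(μ,σ) then ln T ~ Normal(μ,σ), so the p-quantile of ln T is μ + z_p·σ.
ln(1) = 0 and ln(3) = 1.099; z_{0.29} = -0.5534, z_{0.79} = 0.8064.
σ = (1.099 − 0)/(0.8064 − (-0.5534)) = 0.808.
μ = 0 − (-0.5534)·0.808 = 0.447.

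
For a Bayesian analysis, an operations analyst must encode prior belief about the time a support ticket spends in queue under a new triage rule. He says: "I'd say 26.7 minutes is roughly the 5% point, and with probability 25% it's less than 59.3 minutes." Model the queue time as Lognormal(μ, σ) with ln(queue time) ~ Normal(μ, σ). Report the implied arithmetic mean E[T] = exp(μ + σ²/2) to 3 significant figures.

E[T] ≈ 145 minutes

If T ~ Lognormal(μ,σ) then ln T ~ Normal(μ,σ), so the p-quantile of ln T is μ + z_p·σ.
ln(26.7) = 3.285 and ln(59.3) = 4.083; z_{0.05} = -1.645, z_{0.25} = -0.6745.
σ = (4.083 − 3.285)/(-0.6745 − (-1.645)) = 0.822.
μ = 3.285 − (-1.645)·0.822 = 4.637.
E[T] = exp(μ + σ²/2) = exp(4.637 + 0.3381) = 145 minutes.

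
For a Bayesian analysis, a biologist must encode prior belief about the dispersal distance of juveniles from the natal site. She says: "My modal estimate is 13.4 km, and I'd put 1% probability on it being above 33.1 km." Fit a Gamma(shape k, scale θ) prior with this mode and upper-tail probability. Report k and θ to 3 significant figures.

Gamma(k,θ) with k>1 has mode (k−1)θ, so θ = 13.4/(k−1).
Need P(X < 33.1) = 0.99 with θ tied to k this way. Start at k = 2, θ = 13.4: P(X<33.1) ≈ 0.707.
Too low — raise k to concentrate. Iterating converges to k ≈ 6.76.
Then θ = 13.4/(6.76−1) ≈ 2.33.

k ≈ 6.76, θ ≈ 2.33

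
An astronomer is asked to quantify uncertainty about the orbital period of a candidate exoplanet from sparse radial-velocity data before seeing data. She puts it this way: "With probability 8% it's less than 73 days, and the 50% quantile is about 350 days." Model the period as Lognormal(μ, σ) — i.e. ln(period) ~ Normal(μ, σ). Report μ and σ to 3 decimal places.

μ ≈ 5.858, σ ≈ 1.116

If T ~ Lognormal(μ,σ) then ln T ~ Normal(μ,σ), so the p-quantile of ln T is μ + z_p·σ.
ln(73) = 4.29 and ln(350) = 5.858; z_{0.08} = -1.405, z_{0.5} = 0.
σ = (5.858 − 4.29)/(0 − (-1.405)) = 1.116.
μ = 4.29 − (-1.405)·1.116 = 5.858.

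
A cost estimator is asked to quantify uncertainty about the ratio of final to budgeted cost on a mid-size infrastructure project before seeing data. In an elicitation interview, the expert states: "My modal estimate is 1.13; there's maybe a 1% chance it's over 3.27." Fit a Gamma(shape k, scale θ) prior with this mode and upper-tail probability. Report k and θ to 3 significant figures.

k ≈ 5.02, θ ≈ 0.281

Gamma(k,θ) with k>1 has mode (k−1)θ, so θ = 1.13/(k−1).
Need P(X < 3.27) = 0.99 with θ tied to k this way. Start at k = 2, θ = 1.13: P(X<3.27) ≈ 0.784.
Too low — raise k to concentrate. Iterating converges to k ≈ 5.02.
Then θ = 1.13/(5.02−1) ≈ 0.281.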